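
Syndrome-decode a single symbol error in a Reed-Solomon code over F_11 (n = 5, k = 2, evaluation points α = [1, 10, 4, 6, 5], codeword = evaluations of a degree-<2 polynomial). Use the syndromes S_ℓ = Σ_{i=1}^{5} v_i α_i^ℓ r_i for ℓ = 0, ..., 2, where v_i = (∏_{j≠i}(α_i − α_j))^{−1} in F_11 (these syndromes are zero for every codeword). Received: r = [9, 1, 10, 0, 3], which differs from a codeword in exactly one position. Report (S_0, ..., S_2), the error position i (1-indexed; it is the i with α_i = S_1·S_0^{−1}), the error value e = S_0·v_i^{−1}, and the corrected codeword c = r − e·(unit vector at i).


S = (1, 6, 3), error at position 4, error magnitude e = 4, c = [9, 1, 10, 7, 3].

Step 1: column multipliers v_i = (∏_{j≠i}(α_i − α_j))^{−1} mod 11.
  i = 1 (α = 1): (1−10)(1−4)(1−6)(1−5) = (−9)·(−3)·(−5)·(−4) = 540 ≡ 1, so v_1 = 1^{−1} = 1 (mod 11).
  i = 2 (α = 10): (10−1)(10−4)(10−6)(10−5) = 9·6·4·5 = 1080 ≡ 2, so v_2 = 2^{−1} = 6 (mod 11).
  i = 3 (α = 4): (4−1)(4−10)(4−6)(4−5) = 3·(−6)·(−2)·(−1) = −36 ≡ 8, so v_3 = 8^{−1} = 7 (mod 11).
  i = 4 (α = 6): (6−1)(6−10)(6−4)(6−5) = 5·(−4)·2·1 = −40 ≡ 4, so v_4 = 4^{−1} = 3 (mod 11).
  i = 5 (α = 5): (5−1)(5−10)(5−4)(5−6) = 4·(−5)·1·(−1) = 20 ≡ 9, so v_5 = 9^{−1} = 5 (mod 11).
  v = [1, 6, 7, 3, 5].
Step 2: syndromes of r = [9, 1, 10, 0, 3] (all sums mod 11).
  S_0 = Σ v_i r_i = 1·9 + 6·1 + 7·10 + 3·0 + 5·3 = 100 ≡ 1.
  S_1 = Σ v_i α_i r_i = 1·1·9 + 6·10·1 + 7·4·10 + 3·6·0 + 5·5·3 = 424 ≡ 6.
  α_i^2 mod 11 = [1, 1, 5, 3, 3].
  S_2 = Σ v_i α_i^2 r_i = 1·1·9 + 6·1·1 + 7·5·10 + 3·3·0 + 5·3·3 = 410 ≡ 3.
  S = (1, 6, 3) ≠ 0, so r is not a codeword (an error is present).
Step 3: locate the error. For a single error e at position i, S_ℓ = v_i·e·α_i^ℓ, so α_err = S_1/S_0.
  S_0^{−1} = 1^{−1} = 1 (mod 11), so α_err = 6·1 = 6 ≡ 6 = α_4. Error position i = 4.
  Consistency check: S_2/S_1 = 3·2 = 6 ≡ 6 = α_err ✓ (single-error assumption holds).
Step 4: error magnitude e = S_0/v_4 = S_0·∏_{j≠4}(α_4 − α_j) = 1·4 = 4 ≡ 4 (mod 11).
Step 5: correct position 4: c_4 = r_4 − e = 0 − 4 ≡ 7 (mod 11). Hence c = [9, 1, 10, 7, 3].
  Check: interpolating c through the α_i gives m(x) = 5 + 4·x (degree < 2) with m(α_i) = c_i for every i, so c is indeed a codeword.


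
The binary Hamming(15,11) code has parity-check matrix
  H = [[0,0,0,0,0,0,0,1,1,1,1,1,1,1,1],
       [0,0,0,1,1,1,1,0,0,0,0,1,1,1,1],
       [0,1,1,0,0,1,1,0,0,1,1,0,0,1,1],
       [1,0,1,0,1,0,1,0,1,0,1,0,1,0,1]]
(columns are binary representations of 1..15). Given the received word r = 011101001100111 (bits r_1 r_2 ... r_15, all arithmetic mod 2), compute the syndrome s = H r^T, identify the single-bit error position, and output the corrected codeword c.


s = (1, 1, 0, 0)^T, error position = 12, corrected codeword c = 011101001101111

Compute s = H r^T mod 2 one row at a time:
  s_1 = 0 + 1 + 1 + 0 + 0 + 1 + 1 + 1 = 5 ≡ 1 (mod 2).
  s_2 = 1 + 0 + 1 + 0 + 0 + 1 + 1 + 1 = 5 ≡ 1 (mod 2).
  s_3 = 1 + 1 + 1 + 0 + 1 + 0 + 1 + 1 = 6 ≡ 0 (mod 2).
  s_4 = 0 + 1 + 0 + 0 + 1 + 0 + 1 + 1 = 4 ≡ 0 (mod 2).
s = (1, 1, 0, 0)^T — this equals column 12 of H (binary 1100), so error is at position 12.
Correct: flip bit 12 of r = 011101001100111 to get c = 011101001101111.


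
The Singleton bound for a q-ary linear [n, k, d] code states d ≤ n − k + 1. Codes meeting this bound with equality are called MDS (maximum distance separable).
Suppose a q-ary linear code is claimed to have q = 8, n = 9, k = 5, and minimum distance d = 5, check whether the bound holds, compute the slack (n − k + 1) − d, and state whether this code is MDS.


Singleton RHS = n − k + 1 = 5, slack = 0, bound satisfied, MDS.

Singleton bound: d ≤ n − k + 1.
Here n = 9, k = 5, so n − k + 1 = 5.
Given d = 5, check d ≤ 5: YES.
Slack = (n − k + 1) − d = 0.
The code is MDS (slack = 0).
Description: the claimed parameters are [9, 5, 5]_8; such a code would be MDS (meets Singleton bound).


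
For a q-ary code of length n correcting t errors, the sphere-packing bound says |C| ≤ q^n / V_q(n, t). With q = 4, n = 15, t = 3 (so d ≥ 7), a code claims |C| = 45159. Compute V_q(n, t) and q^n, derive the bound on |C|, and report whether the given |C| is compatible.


V_q(n, t) = 13276, q^n = 1073741824, Hamming bound = 80878, |C| = 45159 ≤ bound (satisfied).

Step 1: Compute V_q(n, t) = Σ_{j=0}^3 C(n, j) (q−1)^j.
  j = 0: C(15,0)·(3)^0 = 1·1 = 1.
  j = 1: C(15,1)·(3)^1 = 15·3 = 45.
  j = 2: C(15,2)·(3)^2 = 105·9 = 945.
  j = 3: C(15,3)·(3)^3 = 455·27 = 12285.
  V_q(n, t) = 1 + 45 + 945 + 12285 = 13276.
Step 2: q^n = 4^15 = 1073741824.
Step 3: Hamming bound ⌊q^n / V_q(n,t)⌋ = ⌊1073741824/13276⌋ = 80878.
Step 4: Compare |C| = 45159 to 80878: satisfied.
The claimed |C| lies below the Hamming bound.


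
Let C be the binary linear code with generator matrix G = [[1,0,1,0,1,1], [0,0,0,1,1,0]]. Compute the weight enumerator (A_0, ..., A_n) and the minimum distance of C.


Weight distribution: A_0 = 1, A_2 = 1, A_4 = 2. Minimum distance d = 2.

Enumerate all 2^2 = 4 messages m ∈ F_2^2.
For each, compute codeword c = mG in F_2^6, then tally its weight.
  m = 00 → c = 000000, weight = 0.
  m = 10 → c = 101011, weight = 4.
  m = 01 → c = 000110, weight = 2.
  m = 11 → c = 101101, weight = 4.
Tally weights:
  weight 0: 1 codewords.
  weight 2: 1 codewords.
  weight 4: 2 codewords.
Minimum distance d = smallest w > 0 with A_w > 0 = 2.
Sanity: Σ A_w = 4 = 2^2 = 4 ✓.


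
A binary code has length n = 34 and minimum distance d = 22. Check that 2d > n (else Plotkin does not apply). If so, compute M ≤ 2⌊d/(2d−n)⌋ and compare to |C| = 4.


Plotkin bound M ≤ 4; given |C| = 4 ≤ bound (satisfied).

Check applicability: 2d = 44, n = 34.
2d − n = 10 > 0, so Plotkin applies.
Compute d/(2d−n) = 22/10 ≈ 2.2000.
⌊d/(2d−n)⌋ = 2.
Plotkin bound: M ≤ 2·2 = 4.
Given |C| = 4, check: satisfied.
This |C| is at the Plotkin bound.


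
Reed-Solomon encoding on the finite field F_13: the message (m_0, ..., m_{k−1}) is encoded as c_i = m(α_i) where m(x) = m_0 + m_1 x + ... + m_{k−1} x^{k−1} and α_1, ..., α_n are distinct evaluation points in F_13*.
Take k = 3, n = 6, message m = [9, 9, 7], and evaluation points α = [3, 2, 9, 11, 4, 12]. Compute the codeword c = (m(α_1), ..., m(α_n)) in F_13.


c = [8, 3, 7, 6, 1, 7]

Message polynomial: m(x) = 9 + 9·x + 7·x^2 (mod 13).
For each evaluation point α_i, compute m(α_i) mod 13:
  α_1 = 3: Horner steps 7 → 4 → 8, so m(3) = 8.
  α_2 = 2: Horner steps 7 → 10 → 3, so m(2) = 3.
  α_3 = 9: Horner steps 7 → 7 → 7, so m(9) = 7.
  α_4 = 11: Horner steps 7 → 8 → 6, so m(11) = 6.
  α_5 = 4: Horner steps 7 → 11 → 1, so m(4) = 1.
  α_6 = 12: Horner steps 7 → 2 → 7, so m(12) = 7.
Codeword c = [8, 3, 7, 6, 1, 7] ∈ F_13^6.


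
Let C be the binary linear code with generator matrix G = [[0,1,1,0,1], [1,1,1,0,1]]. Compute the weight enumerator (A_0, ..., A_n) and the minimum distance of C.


Weight distribution: A_0 = 1, A_1 = 1, A_3 = 1, A_4 = 1. Minimum distance d = 1.

Enumerate all 2^2 = 4 messages m ∈ F_2^2.
For each, compute codeword c = mG in F_2^5, then tally its weight.
  m = 00 → c = 00000, weight = 0.
  m = 10 → c = 01101, weight = 3.
  m = 01 → c = 11101, weight = 4.
  m = 11 → c = 10000, weight = 1.
Tally weights:
  weight 0: 1 codewords.
  weight 1: 1 codewords.
  weight 3: 1 codewords.
  weight 4: 1 codewords.
Minimum distance d = smallest w > 0 with A_w > 0 = 1.
Sanity: Σ A_w = 4 = 2^2 = 4 ✓.


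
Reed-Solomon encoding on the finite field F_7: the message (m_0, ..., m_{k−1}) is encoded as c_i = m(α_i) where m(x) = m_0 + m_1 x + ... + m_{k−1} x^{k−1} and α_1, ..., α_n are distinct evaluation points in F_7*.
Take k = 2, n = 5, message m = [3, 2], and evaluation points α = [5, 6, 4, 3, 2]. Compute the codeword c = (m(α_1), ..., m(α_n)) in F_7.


c = [6, 1, 4, 2, 0]

Message polynomial: m(x) = 3 + 2·x (mod 7).
For each evaluation point α_i, compute m(α_i) mod 7:
  α_1 = 5: Horner steps 2 → 6, so m(5) = 6.
  α_2 = 6: Horner steps 2 → 1, so m(6) = 1.
  α_3 = 4: Horner steps 2 → 4, so m(4) = 4.
  α_4 = 3: Horner steps 2 → 2, so m(3) = 2.
  α_5 = 2: Horner steps 2 → 0, so m(2) = 0.
Codeword c = [6, 1, 4, 2, 0] ∈ F_7^5.


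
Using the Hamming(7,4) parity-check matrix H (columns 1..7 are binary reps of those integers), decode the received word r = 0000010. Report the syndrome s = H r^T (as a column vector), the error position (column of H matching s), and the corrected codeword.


s = (1, 1, 0)^T, error position = 6, corrected codeword c = 0000000

Compute s = H r^T mod 2 one row at a time:
  s_1 = 0 + 0 + 1 + 0 = 1 ≡ 1 (mod 2).
  s_2 = 0 + 0 + 1 + 0 = 1 ≡ 1 (mod 2).
  s_3 = 0 + 0 + 0 + 0 = 0 ≡ 0 (mod 2).
s = (1, 1, 0)^T — this equals column 6 of H (binary 110), so error is at position 6.
Correct: flip bit 6 of r = 0000010 to get c = 0000000.


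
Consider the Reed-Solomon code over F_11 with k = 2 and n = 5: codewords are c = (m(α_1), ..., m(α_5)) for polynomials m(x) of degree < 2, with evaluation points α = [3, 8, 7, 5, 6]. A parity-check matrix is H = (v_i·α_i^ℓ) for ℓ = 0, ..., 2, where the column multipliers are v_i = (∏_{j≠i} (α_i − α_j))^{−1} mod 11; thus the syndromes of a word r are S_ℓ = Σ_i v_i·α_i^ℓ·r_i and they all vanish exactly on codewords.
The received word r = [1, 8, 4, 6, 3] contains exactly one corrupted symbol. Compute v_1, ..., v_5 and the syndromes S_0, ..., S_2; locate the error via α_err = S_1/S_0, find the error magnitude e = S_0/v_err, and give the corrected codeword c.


S = (5, 2, 3), error at position 3, error magnitude e = 4, c = [1, 8, 0, 6, 3].

Step 1: column multipliers v_i = (∏_{j≠i}(α_i − α_j))^{−1} mod 11.
  i = 1 (α = 3): (3−8)(3−7)(3−5)(3−6) = (−5)·(−4)·(−2)·(−3) = 120 ≡ 10, so v_1 = 10^{−1} = 10 (mod 11).
  i = 2 (α = 8): (8−3)(8−7)(8−5)(8−6) = 5·1·3·2 = 30 ≡ 8, so v_2 = 8^{−1} = 7 (mod 11).
  i = 3 (α = 7): (7−3)(7−8)(7−5)(7−6) = 4·(−1)·2·1 = −8 ≡ 3, so v_3 = 3^{−1} = 4 (mod 11).
  i = 4 (α = 5): (5−3)(5−8)(5−7)(5−6) = 2·(−3)·(−2)·(−1) = −12 ≡ 10, so v_4 = 10^{−1} = 10 (mod 11).
  i = 5 (α = 6): (6−3)(6−8)(6−7)(6−5) = 3·(−2)·(−1)·1 = 6 ≡ 6, so v_5 = 6^{−1} = 2 (mod 11).
  v = [10, 7, 4, 10, 2].
Step 2: syndromes of r = [1, 8, 4, 6, 3] (all sums mod 11).
  S_0 = Σ v_i r_i = 10·1 + 7·8 + 4·4 + 10·6 + 2·3 = 148 ≡ 5.
  S_1 = Σ v_i α_i r_i = 10·3·1 + 7·8·8 + 4·7·4 + 10·5·6 + 2·6·3 = 926 ≡ 2.
  α_i^2 mod 11 = [9, 9, 5, 3, 3].
  S_2 = Σ v_i α_i^2 r_i = 10·9·1 + 7·9·8 + 4·5·4 + 10·3·6 + 2·3·3 = 872 ≡ 3.
  S = (5, 2, 3) ≠ 0, so r is not a codeword (an error is present).
Step 3: locate the error. For a single error e at position i, S_ℓ = v_i·e·α_i^ℓ, so α_err = S_1/S_0.
  S_0^{−1} = 5^{−1} = 9 (mod 11), so α_err = 2·9 = 18 ≡ 7 = α_3. Error position i = 3.
  Consistency check: S_2/S_1 = 3·6 = 18 ≡ 7 = α_err ✓ (single-error assumption holds).
Step 4: error magnitude e = S_0/v_3 = S_0·∏_{j≠3}(α_3 − α_j) = 5·3 = 15 ≡ 4 (mod 11).
Step 5: correct position 3: c_3 = r_3 − e = 4 − 4 ≡ 0 (mod 11). Hence c = [1, 8, 0, 6, 3].
  Check: interpolating c through the α_i gives m(x) = 10 + 8·x (degree < 2) with m(α_i) = c_i for every i, so c is indeed a codeword.


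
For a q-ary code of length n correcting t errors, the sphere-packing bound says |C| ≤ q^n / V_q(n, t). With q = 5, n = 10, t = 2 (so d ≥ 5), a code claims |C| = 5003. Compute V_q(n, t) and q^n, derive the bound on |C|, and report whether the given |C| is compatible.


V_q(n, t) = 761, q^n = 9765625, Hamming bound = 12832, |C| = 5003 ≤ bound (satisfied).

Step 1: Compute V_q(n, t) = Σ_{j=0}^2 C(n, j) (q−1)^j.
  j = 0: C(10,0)·(4)^0 = 1·1 = 1.
  j = 1: C(10,1)·(4)^1 = 10·4 = 40.
  j = 2: C(10,2)·(4)^2 = 45·16 = 720.
  V_q(n, t) = 1 + 40 + 720 = 761.
Step 2: q^n = 5^10 = 9765625.
Step 3: Hamming bound ⌊q^n / V_q(n,t)⌋ = ⌊9765625/761⌋ = 12832.
Step 4: Compare |C| = 5003 to 12832: satisfied.
The claimed |C| lies below the Hamming bound.


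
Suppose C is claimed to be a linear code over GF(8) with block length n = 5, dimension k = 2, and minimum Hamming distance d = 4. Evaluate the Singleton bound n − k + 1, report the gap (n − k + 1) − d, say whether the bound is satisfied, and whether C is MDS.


Singleton RHS = n − k + 1 = 4, slack = 0, bound satisfied, MDS.

Singleton bound: d ≤ n − k + 1.
Here n = 5, k = 2, so n − k + 1 = 4.
Given d = 4, check d ≤ 4: YES.
Slack = (n − k + 1) − d = 0.
The code is MDS (slack = 0).
Description: the claimed parameters are [5, 2, 4]_8; such a code would be MDS (meets Singleton bound).


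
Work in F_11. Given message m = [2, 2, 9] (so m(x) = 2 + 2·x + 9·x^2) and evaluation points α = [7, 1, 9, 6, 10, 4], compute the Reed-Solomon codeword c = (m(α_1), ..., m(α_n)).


c = [6, 2, 1, 8, 9, 0]

Message polynomial: m(x) = 2 + 2·x + 9·x^2 (mod 11).
For each evaluation point α_i, compute m(α_i) mod 11:
  α_1 = 7: Horner steps 9 → 10 → 6, so m(7) = 6.
  α_2 = 1: Horner steps 9 → 0 → 2, so m(1) = 2.
  α_3 = 9: Horner steps 9 → 6 → 1, so m(9) = 1.
  α_4 = 6: Horner steps 9 → 1 → 8, so m(6) = 8.
  α_5 = 10: Horner steps 9 → 4 → 9, so m(10) = 9.
  α_6 = 4: Horner steps 9 → 5 → 0, so m(4) = 0.
Codeword c = [6, 2, 1, 8, 9, 0] ∈ F_11^6.


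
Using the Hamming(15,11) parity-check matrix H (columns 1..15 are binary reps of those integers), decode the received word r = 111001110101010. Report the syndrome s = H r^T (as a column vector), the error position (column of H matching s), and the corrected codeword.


s = (0, 0, 0, 1)^T, error position = 1, corrected codeword c = 011001110101010

Compute s = H r^T mod 2 one row at a time:
  s_1 = 1 + 0 + 1 + 0 + 1 + 0 + 1 + 0 = 4 ≡ 0 (mod 2).
  s_2 = 0 + 0 + 1 + 1 + 1 + 0 + 1 + 0 = 4 ≡ 0 (mod 2).
  s_3 = 1 + 1 + 1 + 1 + 1 + 0 + 1 + 0 = 6 ≡ 0 (mod 2).
  s_4 = 1 + 1 + 0 + 1 + 0 + 0 + 0 + 0 = 3 ≡ 1 (mod 2).
s = (0, 0, 0, 1)^T — this equals column 1 of H (binary 0001), so error is at position 1.
Correct: flip bit 1 of r = 111001110101010 to get c = 011001110101010.


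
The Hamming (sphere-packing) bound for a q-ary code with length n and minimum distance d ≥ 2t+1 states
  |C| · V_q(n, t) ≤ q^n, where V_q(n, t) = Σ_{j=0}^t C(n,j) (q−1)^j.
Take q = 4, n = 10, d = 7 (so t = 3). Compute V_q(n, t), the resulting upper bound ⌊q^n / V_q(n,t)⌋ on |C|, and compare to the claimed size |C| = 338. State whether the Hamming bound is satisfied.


V_q(n, t) = 3676, q^n = 1048576, Hamming bound = 285, |C| = 338 > bound (violated).

Step 1: Compute V_q(n, t) = Σ_{j=0}^3 C(n, j) (q−1)^j.
  j = 0: C(10,0)·(3)^0 = 1·1 = 1.
  j = 1: C(10,1)·(3)^1 = 10·3 = 30.
  j = 2: C(10,2)·(3)^2 = 45·9 = 405.
  j = 3: C(10,3)·(3)^3 = 120·27 = 3240.
  V_q(n, t) = 1 + 30 + 405 + 3240 = 3676.
Step 2: q^n = 4^10 = 1048576.
Step 3: Hamming bound ⌊q^n / V_q(n,t)⌋ = ⌊1048576/3676⌋ = 285.
Step 4: Compare |C| = 338 to 285: violated.
The claimed |C| lies above the Hamming bound, so no 4-ary code of length 10 with d ≥ 7 can have 338 codewords.


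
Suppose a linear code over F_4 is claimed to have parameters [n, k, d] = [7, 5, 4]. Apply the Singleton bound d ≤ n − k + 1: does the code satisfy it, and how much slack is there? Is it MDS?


Singleton RHS = n − k + 1 = 3, slack = -1, bound violated (no such code; not MDS).

Singleton bound: d ≤ n − k + 1.
Here n = 7, k = 5, so n − k + 1 = 3.
Given d = 4, check d ≤ 3: NO.
Slack = (n − k + 1) − d = -1.
The slack is negative: d = 4 exceeds n − k + 1 = 3 by 1, so the Singleton bound is violated and no linear [7, 5, 4]_4 code can exist. In particular it is not MDS (MDS requires d = n − k + 1 exactly).
Description: the claimed parameters are [7, 5, 4]_4; such a code would be impossible (violates the Singleton bound).


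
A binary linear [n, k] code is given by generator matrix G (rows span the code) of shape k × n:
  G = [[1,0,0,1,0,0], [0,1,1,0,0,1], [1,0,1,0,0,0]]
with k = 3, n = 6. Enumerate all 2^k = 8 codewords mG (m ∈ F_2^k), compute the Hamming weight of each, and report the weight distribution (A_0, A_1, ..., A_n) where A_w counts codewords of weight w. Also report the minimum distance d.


Weight distribution: A_0 = 1, A_2 = 3, A_3 = 3, A_5 = 1. Minimum distance d = 2.

Enumerate all 2^3 = 8 messages m ∈ F_2^3.
For each, compute codeword c = mG in F_2^6, then tally its weight.
  m = 000 → c = 000000, weight = 0.
  m = 100 → c = 100100, weight = 2.
  m = 010 → c = 011001, weight = 3.
  m = 110 → c = 111101, weight = 5.
  m = 001 → c = 101000, weight = 2.
  m = 101 → c = 001100, weight = 2.
  m = 011 → c = 110001, weight = 3.
  m = 111 → c = 010101, weight = 3.
Tally weights:
  weight 0: 1 codewords.
  weight 2: 3 codewords.
  weight 3: 3 codewords.
  weight 5: 1 codewords.
Minimum distance d = smallest w > 0 with A_w > 0 = 2.
Sanity: Σ A_w = 8 = 2^3 = 8 ✓.


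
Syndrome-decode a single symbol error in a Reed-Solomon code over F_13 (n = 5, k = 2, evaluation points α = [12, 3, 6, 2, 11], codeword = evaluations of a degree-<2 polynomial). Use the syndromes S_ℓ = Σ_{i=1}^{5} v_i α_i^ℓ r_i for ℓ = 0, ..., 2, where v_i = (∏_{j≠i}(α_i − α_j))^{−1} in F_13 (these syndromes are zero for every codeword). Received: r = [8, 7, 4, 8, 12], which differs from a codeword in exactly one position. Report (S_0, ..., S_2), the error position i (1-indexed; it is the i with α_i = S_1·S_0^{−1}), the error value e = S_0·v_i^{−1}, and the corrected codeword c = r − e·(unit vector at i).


S = (7, 6, 7), error at position 1, error magnitude e = 10, c = [11, 7, 4, 8, 12].

Step 1: column multipliers v_i = (∏_{j≠i}(α_i − α_j))^{−1} mod 13.
  i = 1 (α = 12): (12−3)(12−6)(12−2)(12−11) = 9·6·10·1 = 540 ≡ 7, so v_1 = 7^{−1} = 2 (mod 13).
  i = 2 (α = 3): (3−12)(3−6)(3−2)(3−11) = (−9)·(−3)·1·(−8) = −216 ≡ 5, so v_2 = 5^{−1} = 8 (mod 13).
  i = 3 (α = 6): (6−12)(6−3)(6−2)(6−11) = (−6)·3·4·(−5) = 360 ≡ 9, so v_3 = 9^{−1} = 3 (mod 13).
  i = 4 (α = 2): (2−12)(2−3)(2−6)(2−11) = (−10)·(−1)·(−4)·(−9) = 360 ≡ 9, so v_4 = 9^{−1} = 3 (mod 13).
  i = 5 (α = 11): (11−12)(11−3)(11−6)(11−2) = (−1)·8·5·9 = −360 ≡ 4, so v_5 = 4^{−1} = 10 (mod 13).
  v = [2, 8, 3, 3, 10].
Step 2: syndromes of r = [8, 7, 4, 8, 12] (all sums mod 13).
  S_0 = Σ v_i r_i = 2·8 + 8·7 + 3·4 + 3·8 + 10·12 = 228 ≡ 7.
  S_1 = Σ v_i α_i r_i = 2·12·8 + 8·3·7 + 3·6·4 + 3·2·8 + 10·11·12 = 1800 ≡ 6.
  α_i^2 mod 13 = [1, 9, 10, 4, 4].
  S_2 = Σ v_i α_i^2 r_i = 2·1·8 + 8·9·7 + 3·10·4 + 3·4·8 + 10·4·12 = 1216 ≡ 7.
  S = (7, 6, 7) ≠ 0, so r is not a codeword (an error is present).
Step 3: locate the error. For a single error e at position i, S_ℓ = v_i·e·α_i^ℓ, so α_err = S_1/S_0.
  S_0^{−1} = 7^{−1} = 2 (mod 13), so α_err = 6·2 = 12 ≡ 12 = α_1. Error position i = 1.
  Consistency check: S_2/S_1 = 7·11 = 77 ≡ 12 = α_err ✓ (single-error assumption holds).
Step 4: error magnitude e = S_0/v_1 = S_0·∏_{j≠1}(α_1 − α_j) = 7·7 = 49 ≡ 10 (mod 13).
Step 5: correct position 1: c_1 = r_1 − e = 8 − 10 ≡ 11 (mod 13). Hence c = [11, 7, 4, 8, 12].
  Check: interpolating c through the α_i gives m(x) = 10 + 12·x (degree < 2) with m(α_i) = c_i for every i, so c is indeed a codeword.


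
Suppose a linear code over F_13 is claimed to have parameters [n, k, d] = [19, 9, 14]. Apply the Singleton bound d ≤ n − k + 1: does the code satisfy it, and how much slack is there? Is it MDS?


Singleton RHS = n − k + 1 = 11, slack = -3, bound violated (no such code; not MDS).

Singleton bound: d ≤ n − k + 1.
Here n = 19, k = 9, so n − k + 1 = 11.
Given d = 14, check d ≤ 11: NO.
Slack = (n − k + 1) − d = -3.
The slack is negative: d = 14 exceeds n − k + 1 = 11 by 3, so the Singleton bound is violated and no linear [19, 9, 14]_13 code can exist. In particular it is not MDS (MDS requires d = n − k + 1 exactly).
Description: the claimed parameters are [19, 9, 14]_13; such a code would be impossible (violates the Singleton bound).


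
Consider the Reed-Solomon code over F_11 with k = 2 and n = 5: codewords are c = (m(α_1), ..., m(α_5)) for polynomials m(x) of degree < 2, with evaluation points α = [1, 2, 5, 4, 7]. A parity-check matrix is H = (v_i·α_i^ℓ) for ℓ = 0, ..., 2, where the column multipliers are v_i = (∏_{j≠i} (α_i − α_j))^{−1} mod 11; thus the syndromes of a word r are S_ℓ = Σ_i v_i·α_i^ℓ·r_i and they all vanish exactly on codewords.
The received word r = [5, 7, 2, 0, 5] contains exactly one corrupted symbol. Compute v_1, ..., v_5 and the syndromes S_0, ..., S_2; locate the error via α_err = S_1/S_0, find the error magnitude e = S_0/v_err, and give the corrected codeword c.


S = (8, 1, 7), error at position 5, error magnitude e = 10, c = [5, 7, 2, 0, 6].

Step 1: column multipliers v_i = (∏_{j≠i}(α_i − α_j))^{−1} mod 11.
  i = 1 (α = 1): (1−2)(1−5)(1−4)(1−7) = (−1)·(−4)·(−3)·(−6) = 72 ≡ 6, so v_1 = 6^{−1} = 2 (mod 11).
  i = 2 (α = 2): (2−1)(2−5)(2−4)(2−7) = 1·(−3)·(−2)·(−5) = −30 ≡ 3, so v_2 = 3^{−1} = 4 (mod 11).
  i = 3 (α = 5): (5−1)(5−2)(5−4)(5−7) = 4·3·1·(−2) = −24 ≡ 9, so v_3 = 9^{−1} = 5 (mod 11).
  i = 4 (α = 4): (4−1)(4−2)(4−5)(4−7) = 3·2·(−1)·(−3) = 18 ≡ 7, so v_4 = 7^{−1} = 8 (mod 11).
  i = 5 (α = 7): (7−1)(7−2)(7−5)(7−4) = 6·5·2·3 = 180 ≡ 4, so v_5 = 4^{−1} = 3 (mod 11).
  v = [2, 4, 5, 8, 3].
Step 2: syndromes of r = [5, 7, 2, 0, 5] (all sums mod 11).
  S_0 = Σ v_i r_i = 2·5 + 4·7 + 5·2 + 8·0 + 3·5 = 63 ≡ 8.
  S_1 = Σ v_i α_i r_i = 2·1·5 + 4·2·7 + 5·5·2 + 8·4·0 + 3·7·5 = 221 ≡ 1.
  α_i^2 mod 11 = [1, 4, 3, 5, 5].
  S_2 = Σ v_i α_i^2 r_i = 2·1·5 + 4·4·7 + 5·3·2 + 8·5·0 + 3·5·5 = 227 ≡ 7.
  S = (8, 1, 7) ≠ 0, so r is not a codeword (an error is present).
Step 3: locate the error. For a single error e at position i, S_ℓ = v_i·e·α_i^ℓ, so α_err = S_1/S_0.
  S_0^{−1} = 8^{−1} = 7 (mod 11), so α_err = 1·7 = 7 ≡ 7 = α_5. Error position i = 5.
  Consistency check: S_2/S_1 = 7·1 = 7 ≡ 7 = α_err ✓ (single-error assumption holds).
Step 4: error magnitude e = S_0/v_5 = S_0·∏_{j≠5}(α_5 − α_j) = 8·4 = 32 ≡ 10 (mod 11).
Step 5: correct position 5: c_5 = r_5 − e = 5 − 10 ≡ 6 (mod 11). Hence c = [5, 7, 2, 0, 6].
  Check: interpolating c through the α_i gives m(x) = 3 + 2·x (degree < 2) with m(α_i) = c_i for every i, so c is indeed a codeword.


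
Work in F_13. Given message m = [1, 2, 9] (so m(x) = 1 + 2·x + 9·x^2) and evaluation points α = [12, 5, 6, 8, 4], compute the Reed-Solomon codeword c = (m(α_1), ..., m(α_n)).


c = [8, 2, 12, 8, 10]

Message polynomial: m(x) = 1 + 2·x + 9·x^2 (mod 13).
For each evaluation point α_i, compute m(α_i) mod 13:
  α_1 = 12: Horner steps 9 → 6 → 8, so m(12) = 8.
  α_2 = 5: Horner steps 9 → 8 → 2, so m(5) = 2.
  α_3 = 6: Horner steps 9 → 4 → 12, so m(6) = 12.
  α_4 = 8: Horner steps 9 → 9 → 8, so m(8) = 8.
  α_5 = 4: Horner steps 9 → 12 → 10, so m(4) = 10.
Codeword c = [8, 2, 12, 8, 10] ∈ F_13^5.


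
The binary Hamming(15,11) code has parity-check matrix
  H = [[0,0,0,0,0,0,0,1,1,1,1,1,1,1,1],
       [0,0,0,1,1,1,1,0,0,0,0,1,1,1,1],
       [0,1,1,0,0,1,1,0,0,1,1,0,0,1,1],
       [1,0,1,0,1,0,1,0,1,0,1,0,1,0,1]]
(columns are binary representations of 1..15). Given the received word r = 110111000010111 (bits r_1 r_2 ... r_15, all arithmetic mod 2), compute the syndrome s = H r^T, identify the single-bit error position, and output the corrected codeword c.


s = (0, 0, 1, 1)^T, error position = 3, corrected codeword c = 111111000010111

Compute s = H r^T mod 2 one row at a time:
  s_1 = 0 + 0 + 0 + 1 + 0 + 1 + 1 + 1 = 4 ≡ 0 (mod 2).
  s_2 = 1 + 1 + 1 + 0 + 0 + 1 + 1 + 1 = 6 ≡ 0 (mod 2).
  s_3 = 1 + 0 + 1 + 0 + 0 + 1 + 1 + 1 = 5 ≡ 1 (mod 2).
  s_4 = 1 + 0 + 1 + 0 + 0 + 1 + 1 + 1 = 5 ≡ 1 (mod 2).
s = (0, 0, 1, 1)^T — this equals column 3 of H (binary 0011), so error is at position 3.
Correct: flip bit 3 of r = 110111000010111 to get c = 111111000010111.


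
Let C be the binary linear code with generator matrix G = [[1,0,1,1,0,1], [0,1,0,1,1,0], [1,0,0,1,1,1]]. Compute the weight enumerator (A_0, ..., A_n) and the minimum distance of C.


Weight distribution: A_0 = 1, A_2 = 1, A_3 = 3, A_4 = 2, A_5 = 1. Minimum distance d = 2.

Enumerate all 2^3 = 8 messages m ∈ F_2^3.
For each, compute codeword c = mG in F_2^6, then tally its weight.
  m = 000 → c = 000000, weight = 0.
  m = 100 → c = 101101, weight = 4.
  m = 010 → c = 010110, weight = 3.
  m = 110 → c = 111011, weight = 5.
  m = 001 → c = 100111, weight = 4.
  m = 101 → c = 001010, weight = 2.
  m = 011 → c = 110001, weight = 3.
  m = 111 → c = 011100, weight = 3.
Tally weights:
  weight 0: 1 codewords.
  weight 2: 1 codewords.
  weight 3: 3 codewords.
  weight 4: 2 codewords.
  weight 5: 1 codewords.
Minimum distance d = smallest w > 0 with A_w > 0 = 2.
Sanity: Σ A_w = 8 = 2^3 = 8 ✓.


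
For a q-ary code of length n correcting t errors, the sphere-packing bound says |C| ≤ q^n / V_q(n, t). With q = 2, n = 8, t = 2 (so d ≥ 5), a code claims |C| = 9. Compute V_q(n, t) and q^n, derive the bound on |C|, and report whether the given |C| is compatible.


V_q(n, t) = 37, q^n = 256, Hamming bound = 6, |C| = 9 > bound (violated).

Step 1: Compute V_q(n, t) = Σ_{j=0}^2 C(n, j) (q−1)^j.
  j = 0: C(8,0)·(1)^0 = 1·1 = 1.
  j = 1: C(8,1)·(1)^1 = 8·1 = 8.
  j = 2: C(8,2)·(1)^2 = 28·1 = 28.
  V_q(n, t) = 1 + 8 + 28 = 37.
Step 2: q^n = 2^8 = 256.
Step 3: Hamming bound ⌊q^n / V_q(n,t)⌋ = ⌊256/37⌋ = 6.
Step 4: Compare |C| = 9 to 6: violated.
The claimed |C| lies above the Hamming bound, so no 2-ary code of length 8 with d ≥ 5 can have 9 codewords.


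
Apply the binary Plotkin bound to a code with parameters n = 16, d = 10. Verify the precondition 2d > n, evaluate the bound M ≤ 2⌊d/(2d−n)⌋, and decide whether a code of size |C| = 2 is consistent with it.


Plotkin bound M ≤ 4; given |C| = 2 ≤ bound (satisfied).

Check applicability: 2d = 20, n = 16.
2d − n = 4 > 0, so Plotkin applies.
Compute d/(2d−n) = 10/4 ≈ 2.5000.
⌊d/(2d−n)⌋ = 2.
Plotkin bound: M ≤ 2·2 = 4.
Given |C| = 2, check: satisfied.
This |C| is below the Plotkin bound.


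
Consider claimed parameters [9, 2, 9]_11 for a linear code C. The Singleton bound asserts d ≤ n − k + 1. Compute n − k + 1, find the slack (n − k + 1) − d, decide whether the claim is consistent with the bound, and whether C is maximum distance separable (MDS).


Singleton RHS = n − k + 1 = 8, slack = -1, bound violated (no such code; not MDS).

Singleton bound: d ≤ n − k + 1.
Here n = 9, k = 2, so n − k + 1 = 8.
Given d = 9, check d ≤ 8: NO.
Slack = (n − k + 1) − d = -1.
The slack is negative: d = 9 exceeds n − k + 1 = 8 by 1, so the Singleton bound is violated and no linear [9, 2, 9]_11 code can exist. In particular it is not MDS (MDS requires d = n − k + 1 exactly).
Description: the claimed parameters are [9, 2, 9]_11; such a code would be impossible (violates the Singleton bound).


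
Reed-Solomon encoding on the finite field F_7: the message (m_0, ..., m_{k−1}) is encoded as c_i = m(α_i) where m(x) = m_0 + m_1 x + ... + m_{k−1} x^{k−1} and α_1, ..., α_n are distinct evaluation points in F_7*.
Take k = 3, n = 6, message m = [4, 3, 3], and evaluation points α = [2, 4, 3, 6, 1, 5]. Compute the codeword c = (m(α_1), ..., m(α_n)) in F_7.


c = [1, 1, 5, 4, 3, 3]

Message polynomial: m(x) = 4 + 3·x + 3·x^2 (mod 7).
For each evaluation point α_i, compute m(α_i) mod 7:
  α_1 = 2: Horner steps 3 → 2 → 1, so m(2) = 1.
  α_2 = 4: Horner steps 3 → 1 → 1, so m(4) = 1.
  α_3 = 3: Horner steps 3 → 5 → 5, so m(3) = 5.
  α_4 = 6: Horner steps 3 → 0 → 4, so m(6) = 4.
  α_5 = 1: Horner steps 3 → 6 → 3, so m(1) = 3.
  α_6 = 5: Horner steps 3 → 4 → 3, so m(5) = 3.
Codeword c = [1, 1, 5, 4, 3, 3] ∈ F_7^6.


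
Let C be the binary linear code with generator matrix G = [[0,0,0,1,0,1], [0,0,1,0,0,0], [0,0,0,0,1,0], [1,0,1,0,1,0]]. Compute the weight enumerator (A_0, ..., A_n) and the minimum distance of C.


Weight distribution: A_0 = 1, A_1 = 3, A_2 = 4, A_3 = 4, A_4 = 3, A_5 = 1. Minimum distance d = 1.

Enumerate all 2^4 = 16 messages m ∈ F_2^4.
For each, compute codeword c = mG in F_2^6, then tally its weight.
  m = 0000 → c = 000000, weight = 0.
  m = 1000 → c = 000101, weight = 2.
  m = 0100 → c = 001000, weight = 1.
  m = 1100 → c = 001101, weight = 3.
  m = 0010 → c = 000010, weight = 1.
  m = 1010 → c = 000111, weight = 3.
  m = 0110 → c = 001010, weight = 2.
  m = 1110 → c = 001111, weight = 4.
  m = 0001 → c = 101010, weight = 3.
  m = 1001 → c = 101111, weight = 5.
  m = 0101 → c = 100010, weight = 2.
  m = 1101 → c = 100111, weight = 4.
  m = 0011 → c = 101000, weight = 2.
  m = 1011 → c = 101101, weight = 4.
  m = 0111 → c = 100000, weight = 1.
  m = 1111 → c = 100101, weight = 3.
Tally weights:
  weight 0: 1 codewords.
  weight 1: 3 codewords.
  weight 2: 4 codewords.
  weight 3: 4 codewords.
  weight 4: 3 codewords.
  weight 5: 1 codewords.
Minimum distance d = smallest w > 0 with A_w > 0 = 1.
Sanity: Σ A_w = 16 = 2^4 = 16 ✓.


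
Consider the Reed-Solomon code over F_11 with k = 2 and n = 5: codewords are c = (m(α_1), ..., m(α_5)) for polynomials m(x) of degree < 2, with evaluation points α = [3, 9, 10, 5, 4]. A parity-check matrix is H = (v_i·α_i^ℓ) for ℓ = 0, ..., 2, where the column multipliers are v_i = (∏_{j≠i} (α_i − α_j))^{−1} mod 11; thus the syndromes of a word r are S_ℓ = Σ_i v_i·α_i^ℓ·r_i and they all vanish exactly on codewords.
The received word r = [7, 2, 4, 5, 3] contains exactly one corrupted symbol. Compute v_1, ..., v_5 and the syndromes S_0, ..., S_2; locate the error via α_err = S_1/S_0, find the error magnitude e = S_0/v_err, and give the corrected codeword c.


S = (4, 1, 3), error at position 1, error magnitude e = 6, c = [1, 2, 4, 5, 3].

Step 1: column multipliers v_i = (∏_{j≠i}(α_i − α_j))^{−1} mod 11.
  i = 1 (α = 3): (3−9)(3−10)(3−5)(3−4) = (−6)·(−7)·(−2)·(−1) = 84 ≡ 7, so v_1 = 7^{−1} = 8 (mod 11).
  i = 2 (α = 9): (9−3)(9−10)(9−5)(9−4) = 6·(−1)·4·5 = −120 ≡ 1, so v_2 = 1^{−1} = 1 (mod 11).
  i = 3 (α = 10): (10−3)(10−9)(10−5)(10−4) = 7·1·5·6 = 210 ≡ 1, so v_3 = 1^{−1} = 1 (mod 11).
  i = 4 (α = 5): (5−3)(5−9)(5−10)(5−4) = 2·(−4)·(−5)·1 = 40 ≡ 7, so v_4 = 7^{−1} = 8 (mod 11).
  i = 5 (α = 4): (4−3)(4−9)(4−10)(4−5) = 1·(−5)·(−6)·(−1) = −30 ≡ 3, so v_5 = 3^{−1} = 4 (mod 11).
  v = [8, 1, 1, 8, 4].
Step 2: syndromes of r = [7, 2, 4, 5, 3] (all sums mod 11).
  S_0 = Σ v_i r_i = 8·7 + 1·2 + 1·4 + 8·5 + 4·3 = 114 ≡ 4.
  S_1 = Σ v_i α_i r_i = 8·3·7 + 1·9·2 + 1·10·4 + 8·5·5 + 4·4·3 = 474 ≡ 1.
  α_i^2 mod 11 = [9, 4, 1, 3, 5].
  S_2 = Σ v_i α_i^2 r_i = 8·9·7 + 1·4·2 + 1·1·4 + 8·3·5 + 4·5·3 = 696 ≡ 3.
  S = (4, 1, 3) ≠ 0, so r is not a codeword (an error is present).
Step 3: locate the error. For a single error e at position i, S_ℓ = v_i·e·α_i^ℓ, so α_err = S_1/S_0.
  S_0^{−1} = 4^{−1} = 3 (mod 11), so α_err = 1·3 = 3 ≡ 3 = α_1. Error position i = 1.
  Consistency check: S_2/S_1 = 3·1 = 3 ≡ 3 = α_err ✓ (single-error assumption holds).
Step 4: error magnitude e = S_0/v_1 = S_0·∏_{j≠1}(α_1 − α_j) = 4·7 = 28 ≡ 6 (mod 11).
Step 5: correct position 1: c_1 = r_1 − e = 7 − 6 ≡ 1 (mod 11). Hence c = [1, 2, 4, 5, 3].
  Check: interpolating c through the α_i gives m(x) = 6 + 2·x (degree < 2) with m(α_i) = c_i for every i, so c is indeed a codeword.


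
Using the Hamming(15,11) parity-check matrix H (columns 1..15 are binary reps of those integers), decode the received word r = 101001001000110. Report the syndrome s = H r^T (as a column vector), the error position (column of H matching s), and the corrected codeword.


s = (1, 1, 1, 0)^T, error position = 14, corrected codeword c = 101001001000100

Compute s = H r^T mod 2 one row at a time:
  s_1 = 0 + 1 + 0 + 0 + 0 + 1 + 1 + 0 = 3 ≡ 1 (mod 2).
  s_2 = 0 + 0 + 1 + 0 + 0 + 1 + 1 + 0 = 3 ≡ 1 (mod 2).
  s_3 = 0 + 1 + 1 + 0 + 0 + 0 + 1 + 0 = 3 ≡ 1 (mod 2).
  s_4 = 1 + 1 + 0 + 0 + 1 + 0 + 1 + 0 = 4 ≡ 0 (mod 2).
s = (1, 1, 1, 0)^T — this equals column 14 of H (binary 1110), so error is at position 14.
Correct: flip bit 14 of r = 101001001000110 to get c = 101001001000100.


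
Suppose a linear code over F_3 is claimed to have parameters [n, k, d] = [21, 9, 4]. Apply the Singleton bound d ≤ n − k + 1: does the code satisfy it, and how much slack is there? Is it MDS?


Singleton RHS = n − k + 1 = 13, slack = 9, bound satisfied, not MDS.

Singleton bound: d ≤ n − k + 1.
Here n = 21, k = 9, so n − k + 1 = 13.
Given d = 4, check d ≤ 13: YES.
Slack = (n − k + 1) − d = 9.
The code is NOT MDS (slack = 9 > 0).
Description: the claimed parameters are [21, 9, 4]_3; such a code would be non-MDS.


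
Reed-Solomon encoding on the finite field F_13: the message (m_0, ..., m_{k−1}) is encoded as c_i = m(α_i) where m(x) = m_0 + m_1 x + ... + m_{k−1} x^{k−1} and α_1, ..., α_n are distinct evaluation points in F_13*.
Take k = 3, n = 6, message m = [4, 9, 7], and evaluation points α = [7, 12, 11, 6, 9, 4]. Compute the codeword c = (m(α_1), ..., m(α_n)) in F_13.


c = [7, 2, 1, 11, 2, 9]

Message polynomial: m(x) = 4 + 9·x + 7·x^2 (mod 13).
For each evaluation point α_i, compute m(α_i) mod 13:
  α_1 = 7: Horner steps 7 → 6 → 7, so m(7) = 7.
  α_2 = 12: Horner steps 7 → 2 → 2, so m(12) = 2.
  α_3 = 11: Horner steps 7 → 8 → 1, so m(11) = 1.
  α_4 = 6: Horner steps 7 → 12 → 11, so m(6) = 11.
  α_5 = 9: Horner steps 7 → 7 → 2, so m(9) = 2.
  α_6 = 4: Horner steps 7 → 11 → 9, so m(4) = 9.
Codeword c = [7, 2, 1, 11, 2, 9] ∈ F_13^6.


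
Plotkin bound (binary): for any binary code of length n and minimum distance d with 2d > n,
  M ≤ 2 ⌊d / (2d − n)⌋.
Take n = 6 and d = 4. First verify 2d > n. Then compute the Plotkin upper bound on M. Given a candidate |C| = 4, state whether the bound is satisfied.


Plotkin bound M ≤ 4; given |C| = 4 ≤ bound (satisfied).

Check applicability: 2d = 8, n = 6.
2d − n = 2 > 0, so Plotkin applies.
Compute d/(2d−n) = 4/2 ≈ 2.0000.
⌊d/(2d−n)⌋ = 2.
Plotkin bound: M ≤ 2·2 = 4.
Given |C| = 4, check: satisfied.
This |C| is at the Plotkin bound.


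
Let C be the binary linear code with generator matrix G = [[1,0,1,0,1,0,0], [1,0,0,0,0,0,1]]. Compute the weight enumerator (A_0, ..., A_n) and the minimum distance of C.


Weight distribution: A_0 = 1, A_2 = 1, A_3 = 2. Minimum distance d = 2.

Enumerate all 2^2 = 4 messages m ∈ F_2^2.
For each, compute codeword c = mG in F_2^7, then tally its weight.
  m = 00 → c = 0000000, weight = 0.
  m = 10 → c = 1010100, weight = 3.
  m = 01 → c = 1000001, weight = 2.
  m = 11 → c = 0010101, weight = 3.
Tally weights:
  weight 0: 1 codewords.
  weight 2: 1 codewords.
  weight 3: 2 codewords.
Minimum distance d = smallest w > 0 with A_w > 0 = 2.
Sanity: Σ A_w = 4 = 2^2 = 4 ✓.


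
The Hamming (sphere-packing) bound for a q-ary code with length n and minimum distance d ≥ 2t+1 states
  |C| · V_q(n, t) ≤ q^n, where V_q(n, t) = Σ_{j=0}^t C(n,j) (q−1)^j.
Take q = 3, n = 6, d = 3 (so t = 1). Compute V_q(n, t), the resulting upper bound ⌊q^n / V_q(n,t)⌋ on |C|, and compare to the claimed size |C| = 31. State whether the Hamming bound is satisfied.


V_q(n, t) = 13, q^n = 729, Hamming bound = 56, |C| = 31 ≤ bound (satisfied).

Step 1: Compute V_q(n, t) = Σ_{j=0}^1 C(n, j) (q−1)^j.
  j = 0: C(6,0)·(2)^0 = 1·1 = 1.
  j = 1: C(6,1)·(2)^1 = 6·2 = 12.
  V_q(n, t) = 1 + 12 = 13.
Step 2: q^n = 3^6 = 729.
Step 3: Hamming bound ⌊q^n / V_q(n,t)⌋ = ⌊729/13⌋ = 56.
Step 4: Compare |C| = 31 to 56: satisfied.
The claimed |C| lies below the Hamming bound.


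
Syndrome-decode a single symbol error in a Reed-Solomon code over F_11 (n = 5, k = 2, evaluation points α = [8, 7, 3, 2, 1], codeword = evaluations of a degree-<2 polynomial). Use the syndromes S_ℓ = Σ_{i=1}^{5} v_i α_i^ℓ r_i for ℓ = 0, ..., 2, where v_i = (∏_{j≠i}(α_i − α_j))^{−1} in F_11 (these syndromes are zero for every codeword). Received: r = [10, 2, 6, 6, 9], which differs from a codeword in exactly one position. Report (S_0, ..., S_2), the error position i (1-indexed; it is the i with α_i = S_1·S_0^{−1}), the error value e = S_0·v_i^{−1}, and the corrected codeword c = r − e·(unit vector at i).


S = (2, 6, 7), error at position 3, error magnitude e = 3, c = [10, 2, 3, 6, 9].

Step 1: column multipliers v_i = (∏_{j≠i}(α_i − α_j))^{−1} mod 11.
  i = 1 (α = 8): (8−7)(8−3)(8−2)(8−1) = 1·5·6·7 = 210 ≡ 1, so v_1 = 1^{−1} = 1 (mod 11).
  i = 2 (α = 7): (7−8)(7−3)(7−2)(7−1) = (−1)·4·5·6 = −120 ≡ 1, so v_2 = 1^{−1} = 1 (mod 11).
  i = 3 (α = 3): (3−8)(3−7)(3−2)(3−1) = (−5)·(−4)·1·2 = 40 ≡ 7, so v_3 = 7^{−1} = 8 (mod 11).
  i = 4 (α = 2): (2−8)(2−7)(2−3)(2−1) = (−6)·(−5)·(−1)·1 = −30 ≡ 3, so v_4 = 3^{−1} = 4 (mod 11).
  i = 5 (α = 1): (1−8)(1−7)(1−3)(1−2) = (−7)·(−6)·(−2)·(−1) = 84 ≡ 7, so v_5 = 7^{−1} = 8 (mod 11).
  v = [1, 1, 8, 4, 8].
Step 2: syndromes of r = [10, 2, 6, 6, 9] (all sums mod 11).
  S_0 = Σ v_i r_i = 1·10 + 1·2 + 8·6 + 4·6 + 8·9 = 156 ≡ 2.
  S_1 = Σ v_i α_i r_i = 1·8·10 + 1·7·2 + 8·3·6 + 4·2·6 + 8·1·9 = 358 ≡ 6.
  α_i^2 mod 11 = [9, 5, 9, 4, 1].
  S_2 = Σ v_i α_i^2 r_i = 1·9·10 + 1·5·2 + 8·9·6 + 4·4·6 + 8·1·9 = 700 ≡ 7.
  S = (2, 6, 7) ≠ 0, so r is not a codeword (an error is present).
Step 3: locate the error. For a single error e at position i, S_ℓ = v_i·e·α_i^ℓ, so α_err = S_1/S_0.
  S_0^{−1} = 2^{−1} = 6 (mod 11), so α_err = 6·6 = 36 ≡ 3 = α_3. Error position i = 3.
  Consistency check: S_2/S_1 = 7·2 = 14 ≡ 3 = α_err ✓ (single-error assumption holds).
Step 4: error magnitude e = S_0/v_3 = S_0·∏_{j≠3}(α_3 − α_j) = 2·7 = 14 ≡ 3 (mod 11).
Step 5: correct position 3: c_3 = r_3 − e = 6 − 3 ≡ 3 (mod 11). Hence c = [10, 2, 3, 6, 9].
  Check: interpolating c through the α_i gives m(x) = 1 + 8·x (degree < 2) with m(α_i) = c_i for every i, so c is indeed a codeword.


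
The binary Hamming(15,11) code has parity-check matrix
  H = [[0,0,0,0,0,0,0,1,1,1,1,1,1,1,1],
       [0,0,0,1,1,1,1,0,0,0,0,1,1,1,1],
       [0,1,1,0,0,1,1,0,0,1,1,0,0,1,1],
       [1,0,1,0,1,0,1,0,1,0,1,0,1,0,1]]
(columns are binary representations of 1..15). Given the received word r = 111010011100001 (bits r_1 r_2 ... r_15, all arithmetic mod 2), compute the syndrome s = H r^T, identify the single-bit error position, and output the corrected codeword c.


s = (0, 0, 0, 1)^T, error position = 1, corrected codeword c = 011010011100001

Compute s = H r^T mod 2 one row at a time:
  s_1 = 1 + 1 + 1 + 0 + 0 + 0 + 0 + 1 = 4 ≡ 0 (mod 2).
  s_2 = 0 + 1 + 0 + 0 + 0 + 0 + 0 + 1 = 2 ≡ 0 (mod 2).
  s_3 = 1 + 1 + 0 + 0 + 1 + 0 + 0 + 1 = 4 ≡ 0 (mod 2).
  s_4 = 1 + 1 + 1 + 0 + 1 + 0 + 0 + 1 = 5 ≡ 1 (mod 2).
s = (0, 0, 0, 1)^T — this equals column 1 of H (binary 0001), so error is at position 1.
Correct: flip bit 1 of r = 111010011100001 to get c = 011010011100001.


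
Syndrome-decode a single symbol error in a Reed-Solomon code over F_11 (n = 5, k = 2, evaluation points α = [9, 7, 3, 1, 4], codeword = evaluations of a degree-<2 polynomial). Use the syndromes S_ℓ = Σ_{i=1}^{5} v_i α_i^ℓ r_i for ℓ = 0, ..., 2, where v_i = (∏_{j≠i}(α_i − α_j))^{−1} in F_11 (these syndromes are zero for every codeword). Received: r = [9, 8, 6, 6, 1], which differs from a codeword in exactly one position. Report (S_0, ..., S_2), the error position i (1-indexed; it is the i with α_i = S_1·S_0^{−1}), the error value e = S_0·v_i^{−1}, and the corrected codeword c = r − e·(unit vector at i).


S = (6, 6, 6), error at position 4, error magnitude e = 1, c = [9, 8, 6, 5, 1].

Step 1: column multipliers v_i = (∏_{j≠i}(α_i − α_j))^{−1} mod 11.
  i = 1 (α = 9): (9−7)(9−3)(9−1)(9−4) = 2·6·8·5 = 480 ≡ 7, so v_1 = 7^{−1} = 8 (mod 11).
  i = 2 (α = 7): (7−9)(7−3)(7−1)(7−4) = (−2)·4·6·3 = −144 ≡ 10, so v_2 = 10^{−1} = 10 (mod 11).
  i = 3 (α = 3): (3−9)(3−7)(3−1)(3−4) = (−6)·(−4)·2·(−1) = −48 ≡ 7, so v_3 = 7^{−1} = 8 (mod 11).
  i = 4 (α = 1): (1−9)(1−7)(1−3)(1−4) = (−8)·(−6)·(−2)·(−3) = 288 ≡ 2, so v_4 = 2^{−1} = 6 (mod 11).
  i = 5 (α = 4): (4−9)(4−7)(4−3)(4−1) = (−5)·(−3)·1·3 = 45 ≡ 1, so v_5 = 1^{−1} = 1 (mod 11).
  v = [8, 10, 8, 6, 1].
Step 2: syndromes of r = [9, 8, 6, 6, 1] (all sums mod 11).
  S_0 = Σ v_i r_i = 8·9 + 10·8 + 8·6 + 6·6 + 1·1 = 237 ≡ 6.
  S_1 = Σ v_i α_i r_i = 8·9·9 + 10·7·8 + 8·3·6 + 6·1·6 + 1·4·1 = 1392 ≡ 6.
  α_i^2 mod 11 = [4, 5, 9, 1, 5].
  S_2 = Σ v_i α_i^2 r_i = 8·4·9 + 10·5·8 + 8·9·6 + 6·1·6 + 1·5·1 = 1161 ≡ 6.
  S = (6, 6, 6) ≠ 0, so r is not a codeword (an error is present).
Step 3: locate the error. For a single error e at position i, S_ℓ = v_i·e·α_i^ℓ, so α_err = S_1/S_0.
  S_0^{−1} = 6^{−1} = 2 (mod 11), so α_err = 6·2 = 12 ≡ 1 = α_4. Error position i = 4.
  Consistency check: S_2/S_1 = 6·2 = 12 ≡ 1 = α_err ✓ (single-error assumption holds).
Step 4: error magnitude e = S_0/v_4 = S_0·∏_{j≠4}(α_4 − α_j) = 6·2 = 12 ≡ 1 (mod 11).
Step 5: correct position 4: c_4 = r_4 − e = 6 − 1 ≡ 5 (mod 11). Hence c = [9, 8, 6, 5, 1].
  Check: interpolating c through the α_i gives m(x) = 10 + 6·x (degree < 2) with m(α_i) = c_i for every i, so c is indeed a codeword.
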